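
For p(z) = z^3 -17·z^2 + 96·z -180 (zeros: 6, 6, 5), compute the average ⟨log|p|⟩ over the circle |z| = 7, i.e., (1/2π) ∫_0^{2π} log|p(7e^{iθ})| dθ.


Zeros: 5, 6, 6; r = 7.
Inside |z| < r: 5, 6, 6. Outside (|z| ≥ r): ∅.
p(0) = -180, so log|p(0)| = log(180) = 5.1930.
Apply Jensen: I(r) = log|p(0)| + Σ_k log(r/|z_k|), summed over zeros inside |z| < r.
  log(r/|z_k|) for z_k = 6: log(7/6) = 0.1542
  log(r/|z_k|) for z_k = 6: log(7/6) = 0.1542
  log(r/|z_k|) for z_k = 5: log(7/5) = 0.3365
Sum over inside zeros: 0.6448.
I(r) = log|p(0)| + (inside sum) = 5.1930 + 0.6448 = 5.8377.
Closed form (all zeros inside, monic): I(r) = n·log(r) = 3·log(7) = 5.8377. ✓

I(r) ≈ 5.8377.


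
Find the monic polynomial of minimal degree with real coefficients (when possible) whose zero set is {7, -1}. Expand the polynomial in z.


The polynomial is p(z) = ∏_{α ∈ S} (z − α), where S = {7, -1}.
Expanding the product yields: p(z) = z^2 -6·z -7.
The resulting polynomial has degree 2 and real coefficients as required.

p(z) = z^2 -6·z -7.


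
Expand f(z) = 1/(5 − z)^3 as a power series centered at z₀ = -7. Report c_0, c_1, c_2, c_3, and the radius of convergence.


Let w = z − z₀, so z = z₀ + w.
Then 5 − z = 5 − (z₀ + w) = (5 − z₀) − w = 12 − w.
f(z) = 1/(12 − w)^3 = (1/(12)^3) · (1 − w/(12))^{−3}.
By the binomial series (1−u)^{−3} = Σ_{n≥0} C(n+2, 2) u^n for |u|<1, with u = w/(12):
  c_n = C(n+2, 2) / (12)^(n+3).
  c_0 = 1/(12)^3 = 1/1728.
  c_1 = 3/(12)^4 = 1/6912.
  c_2 = 6/(12)^5 = 1/41472.
  c_3 = 10/(12)^6 = 5/1492992.
The series is valid for |w/d| < 1, i.e. |z − z₀| < |d|.
Radius of convergence: R = |5 − z₀| = |12| = 12 (distance from z₀ to the singularity z = 5).

c_0 = 1/1728, c_1 = 1/6912, c_2 = 1/41472, c_3 = 5/1492992; R = 12.


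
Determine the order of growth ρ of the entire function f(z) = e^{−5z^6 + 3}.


|e^{−5z^6 + 3}| = e^{Re(-5·z^6) + 3} ≤ e^{5|z|^6 + 3} = e^{5r^6 + 3} on |z| = r, so ρ ≤ 6. Choosing z on |z|=r so that -5·z^6 is real positive (always possible by picking arg z appropriately) gives |f(z)| = e^{5r^6 + 3}, matching the bound. The additive constant 3 does not affect log log M(r) ~ 6·log r. Hence ρ = 6.
Therefore ρ = 6.

Order ρ = 6.


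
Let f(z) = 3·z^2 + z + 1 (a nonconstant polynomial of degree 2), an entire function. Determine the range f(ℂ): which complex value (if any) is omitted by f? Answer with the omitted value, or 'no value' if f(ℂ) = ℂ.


Little Picard bounds the complement of f(ℂ) to at most one point.
For every w ∈ ℂ, the equation p(z) − w = 0 is a nonconstant polynomial in z and hence has at least one root by the fundamental theorem of algebra. So p is surjective onto ℂ, omitting no value.

Omitted value: no value.


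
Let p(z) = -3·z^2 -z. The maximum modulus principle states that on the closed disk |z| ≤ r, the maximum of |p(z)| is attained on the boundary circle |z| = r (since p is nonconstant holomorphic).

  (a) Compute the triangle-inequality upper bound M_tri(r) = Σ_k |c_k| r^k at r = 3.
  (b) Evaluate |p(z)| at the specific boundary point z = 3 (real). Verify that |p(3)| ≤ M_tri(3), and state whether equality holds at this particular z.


Coefficients: c_0 = 0, c_1 = -1, c_2 = -3. Radius r = 3.
Part (a). Triangle bound: M_tri(r) = Σ_k |c_k| r^k
  = |0|·3^0 + |-1|·3^1 + |-3|·3^2
  = 0 + 3 + 27 = 30.
This bounds M(r) := max_{|z|=r} |p(z)| from above; equality holds iff all terms c_k z^k can be made to align in phase at a single z on |z|=r.
Part (b). At z = 3 (real, on the circle |z| = r):
  p(3) = (0)·3^0 + (-1)·3^1 + (-3)·3^2 = -30.
  |p(3)| = 30.
Since all nonzero coefficients share the same sign, |p(3)| = 30 = M_tri(3); the triangle bound is attained at z = 3, so in fact M(r) = 30.

M_tri(3) = 30; |p(3)| = 30; equality at z=3: yes.


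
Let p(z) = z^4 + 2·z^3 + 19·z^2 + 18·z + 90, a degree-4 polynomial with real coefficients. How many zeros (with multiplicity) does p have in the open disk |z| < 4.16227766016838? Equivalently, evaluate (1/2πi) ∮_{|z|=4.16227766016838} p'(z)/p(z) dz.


The zeros of p are: (0 + 3i), (0 - 3i), (-1 + 3i), (-1 - 3i).
Their magnitudes are: 3, 3, 3.162, 3.162.
Zeros with |z| < R = 4.16227766016838: (0 + 3i), (0 - 3i), (-1 + 3i), (-1 - 3i).
Count = 4.
By the argument principle, (1/2πi) ∮_{|z|=R} p'(z)/p(z) dz equals exactly this count.

Number of zeros inside |z| < 4.16227766016838: 4.


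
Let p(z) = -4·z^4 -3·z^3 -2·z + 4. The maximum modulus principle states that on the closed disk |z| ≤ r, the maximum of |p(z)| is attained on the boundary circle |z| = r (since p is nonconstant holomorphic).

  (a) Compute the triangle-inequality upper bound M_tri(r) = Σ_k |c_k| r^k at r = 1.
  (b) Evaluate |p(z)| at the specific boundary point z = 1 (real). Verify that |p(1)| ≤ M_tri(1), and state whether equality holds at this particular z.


Coefficients: c_0 = 4, c_1 = -2, c_2 = 0, c_3 = -3, c_4 = -4. Radius r = 1.
Part (a). Triangle bound: M_tri(r) = Σ_k |c_k| r^k
  = |4|·1^0 + |-2|·1^1 + |0|·1^2 + |-3|·1^3 + |-4|·1^4
  = 4 + 2 + 0 + 3 + 4 = 13.
This bounds M(r) := max_{|z|=r} |p(z)| from above; equality holds iff all terms c_k z^k can be made to align in phase at a single z on |z|=r.
Part (b). At z = 1 (real, on the circle |z| = r):
  p(1) = (4)·1^0 + (-2)·1^1 + (0)·1^2 + (-3)·1^3 + (-4)·1^4 = -5.
  |p(1)| = 5.
Check: |p(1)| = 5 ≤ 13 = M_tri(1). ✓ Equality does not hold at z = 1 (the coefficients have mixed signs, so the terms do not all align in phase there).

M_tri(1) = 13; |p(1)| = 5; equality at z=1: no.


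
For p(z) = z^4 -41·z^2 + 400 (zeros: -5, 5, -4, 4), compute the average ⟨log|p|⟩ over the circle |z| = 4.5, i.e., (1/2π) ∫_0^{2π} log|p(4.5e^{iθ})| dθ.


Zeros: -5, -4, 4, 5; r = 4.5.
Inside |z| < r: -4, 4. Outside (|z| ≥ r): -5, 5.
p(0) = 400, so log|p(0)| = log(400) = 5.9915.
Apply Jensen: I(r) = log|p(0)| + Σ_k log(r/|z_k|), summed over zeros inside |z| < r.
  log(r/|z_k|) for z_k = -4: log(4.5/4) = 0.1178
  log(r/|z_k|) for z_k = 4: log(4.5/4) = 0.1178
  Outside zeros (-5, 5) contribute nothing to the Jensen sum.
Sum over inside zeros: 0.2356.
I(r) = log|p(0)| + (inside sum) = 5.9915 + 0.2356 = 6.2270.
Note: since some zeros are outside |z| ≤ r, the simplified n·log(r) form does NOT apply — only the inside zeros contribute.

I(r) ≈ 6.2270.


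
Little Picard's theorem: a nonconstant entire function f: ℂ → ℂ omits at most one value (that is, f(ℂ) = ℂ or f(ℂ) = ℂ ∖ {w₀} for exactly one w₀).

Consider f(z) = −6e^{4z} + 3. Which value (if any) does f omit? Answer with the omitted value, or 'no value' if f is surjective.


Little Picard bounds the complement of f(ℂ) to at most one point.
e^{4z} is never zero on ℂ, so -6·e^{4z} takes every value in ℂ ∖ {0}. Adding 3 shifts the range to ℂ ∖ {3}. Thus f omits exactly the value 3.

Omitted value: 3.


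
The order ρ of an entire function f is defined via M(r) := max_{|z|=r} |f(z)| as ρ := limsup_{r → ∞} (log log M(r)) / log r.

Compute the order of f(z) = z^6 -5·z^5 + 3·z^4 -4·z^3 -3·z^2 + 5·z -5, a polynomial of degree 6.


|f(z)| ≤ Σ|c_k|·r^k = O(r^6) as r → ∞. Polynomial growth is O(e^{r^ε}) for every ε > 0 (since r^6/e^{r^ε} → 0), so ρ ≤ ε for all ε > 0, i.e. ρ = 0. Every nonconstant polynomial has order 0.
Therefore ρ = 0.

Order ρ = 0.


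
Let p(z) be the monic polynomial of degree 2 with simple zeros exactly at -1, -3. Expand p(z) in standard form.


The polynomial is p(z) = ∏_{α ∈ S} (z − α), where S = {-1, -3}.
Expanding the product yields: p(z) = z^2 + 4·z + 3.
The resulting polynomial has degree 2 and real coefficients as required.

p(z) = z^2 + 4·z + 3.


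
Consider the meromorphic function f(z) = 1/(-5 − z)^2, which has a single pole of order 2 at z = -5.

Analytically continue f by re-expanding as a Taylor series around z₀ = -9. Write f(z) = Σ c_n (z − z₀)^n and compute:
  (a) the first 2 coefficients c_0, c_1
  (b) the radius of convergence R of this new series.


Let w = z − z₀, so z = z₀ + w.
Then -5 − z = -5 − (z₀ + w) = (-5 − z₀) − w = 4 − w.
f(z) = 1/(4 − w)^2 = (1/(4)^2) · (1 − w/(4))^{−2}.
By the binomial series (1−u)^{−2} = Σ_{n≥0} C(n+1, 1) u^n for |u|<1, with u = w/(4):
  c_n = C(n+1, 1) / (4)^(n+2).
  c_0 = 1/(4)^2 = 1/16.
  c_1 = 2/(4)^3 = 1/32.
The series is valid for |w/d| < 1, i.e. |z − z₀| < |d|.
Radius of convergence: R = |-5 − z₀| = |4| = 4 (distance from z₀ to the singularity z = -5).

c_0 = 1/16, c_1 = 1/32; R = 4.


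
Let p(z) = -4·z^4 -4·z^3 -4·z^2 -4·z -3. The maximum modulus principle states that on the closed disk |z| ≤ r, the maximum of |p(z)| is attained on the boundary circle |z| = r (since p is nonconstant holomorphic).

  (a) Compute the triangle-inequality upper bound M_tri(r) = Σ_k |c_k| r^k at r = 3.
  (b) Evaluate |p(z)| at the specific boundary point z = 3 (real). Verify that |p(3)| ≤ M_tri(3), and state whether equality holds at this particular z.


Coefficients: c_0 = -3, c_1 = -4, c_2 = -4, c_3 = -4, c_4 = -4. Radius r = 3.
Part (a). Triangle bound: M_tri(r) = Σ_k |c_k| r^k
  = |-3|·3^0 + |-4|·3^1 + |-4|·3^2 + |-4|·3^3 + |-4|·3^4
  = 3 + 12 + 36 + 108 + 324 = 483.
This bounds M(r) := max_{|z|=r} |p(z)| from above; equality holds iff all terms c_k z^k can be made to align in phase at a single z on |z|=r.
Part (b). At z = 3 (real, on the circle |z| = r):
  p(3) = (-3)·3^0 + (-4)·3^1 + (-4)·3^2 + (-4)·3^3 + (-4)·3^4 = -483.
  |p(3)| = 483.
Since all nonzero coefficients share the same sign, |p(3)| = 483 = M_tri(3); the triangle bound is attained at z = 3, so in fact M(r) = 483.

M_tri(3) = 483; |p(3)| = 483; equality at z=3: yes.


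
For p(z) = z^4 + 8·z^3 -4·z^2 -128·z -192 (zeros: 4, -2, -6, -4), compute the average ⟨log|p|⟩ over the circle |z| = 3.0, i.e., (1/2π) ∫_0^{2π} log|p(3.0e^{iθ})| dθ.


Zeros: -6, -4, -2, 4; r = 3.0.
Inside |z| < r: -2. Outside (|z| ≥ r): -6, -4, 4.
p(0) = -192, so log|p(0)| = log(192) = 5.2575.
Apply Jensen: I(r) = log|p(0)| + Σ_k log(r/|z_k|), summed over zeros inside |z| < r.
  log(r/|z_k|) for z_k = -2: log(3.0/2) = 0.4055
  Outside zeros (-6, -4, 4) contribute nothing to the Jensen sum.
Sum over inside zeros: 0.4055.
I(r) = log|p(0)| + (inside sum) = 5.2575 + 0.4055 = 5.6630.
Note: since some zeros are outside |z| ≤ r, the simplified n·log(r) form does NOT apply — only the inside zeros contribute.

I(r) ≈ 5.6630.


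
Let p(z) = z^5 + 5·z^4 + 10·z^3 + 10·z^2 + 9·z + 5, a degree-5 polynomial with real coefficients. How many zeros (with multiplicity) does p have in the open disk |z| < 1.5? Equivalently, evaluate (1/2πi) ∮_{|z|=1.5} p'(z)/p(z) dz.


The zeros of p are: -1, (0 + 1i), (0 - 1i), (-2 + 1i), (-2 - 1i).
Their magnitudes are: 1, 1, 1, 2.236, 2.236.
Zeros with |z| < R = 1.5: -1, (0 + 1i), (0 - 1i).
Count = 3.
By the argument principle, (1/2πi) ∮_{|z|=R} p'(z)/p(z) dz equals exactly this count.

Number of zeros inside |z| < 1.5: 3.


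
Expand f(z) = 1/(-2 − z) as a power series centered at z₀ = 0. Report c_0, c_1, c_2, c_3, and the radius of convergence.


Let w = z − z₀, so z = z₀ + w.
Then -2 − z = -2 − (z₀ + w) = (-2 − z₀) − w = -2 − w.
f(z) = 1/(-2 − w) = (1/(-2)) · 1/(1 − w/(-2)) = Σ_{n≥0} w^n / (-2)^(n+1).
So c_n = 1/(-2)^(n+1):
  c_0 = 1/(-2)^1 = -1/2.
  c_1 = 1/(-2)^2 = 1/4.
  c_2 = 1/(-2)^3 = -1/8.
  c_3 = 1/(-2)^4 = 1/16.
The series is valid for |w/d| < 1, i.e. |z − z₀| < |d|.
Radius of convergence: R = |-2 − z₀| = |-2| = 2 (distance from z₀ to the singularity z = -2).

c_0 = -1/2, c_1 = 1/4, c_2 = -1/8, c_3 = 1/16; R = 2.


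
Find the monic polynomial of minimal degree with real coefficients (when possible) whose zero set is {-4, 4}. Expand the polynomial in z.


The polynomial is p(z) = ∏_{α ∈ S} (z − α), where S = {-4, 4}.
Expanding the product yields: p(z) = z^2 -16.
The resulting polynomial has degree 2 and real coefficients as required.

p(z) = z^2 -16.


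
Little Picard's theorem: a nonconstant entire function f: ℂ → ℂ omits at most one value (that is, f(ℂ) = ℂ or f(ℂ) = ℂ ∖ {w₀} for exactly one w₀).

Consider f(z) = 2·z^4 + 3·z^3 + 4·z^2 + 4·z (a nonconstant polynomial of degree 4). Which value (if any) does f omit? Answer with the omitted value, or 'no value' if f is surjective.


Little Picard bounds the complement of f(ℂ) to at most one point.
For every w ∈ ℂ, the equation p(z) − w = 0 is a nonconstant polynomial in z and hence has at least one root by the fundamental theorem of algebra. So p is surjective onto ℂ, omitting no value.

Omitted value: no value.


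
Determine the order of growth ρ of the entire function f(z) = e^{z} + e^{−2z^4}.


Each summand is entire of order 1 and 4 respectively (as in the single-exponential case). The order of a sum is at most the max of the orders, so ρ ≤ 4. For the lower bound: on |z|=r choose arg z so that -2z^4 is real positive; then |e^{-2z^4}| = e^{2r^4} while |e^{1z}| ≤ e^{1r^1} = o(e^{2r^4}). So |f| ≥ e^{2r^4}(1 − o(1)) and ρ ≥ 4. Hence ρ = max(1, 4) = 4.
Therefore ρ = 4.

Order ρ = 4.


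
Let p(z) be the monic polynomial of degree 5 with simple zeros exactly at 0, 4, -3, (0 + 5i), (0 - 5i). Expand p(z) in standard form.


The polynomial is p(z) = ∏_{α ∈ S} (z − α), where S = {0, 4, -3, (0 + 5i), (0 - 5i)}.
Expanding the product yields: p(z) = z^5 -z^4 + 13·z^3 -25·z^2 -300·z.
Note conjugate pairs combine to real quadratics: (z − (0+5i))(z − (0−5i)) = z² + 25.
The resulting polynomial has degree 5 and real coefficients as required.

p(z) = z^5 -z^4 + 13·z^3 -25·z^2 -300·z.


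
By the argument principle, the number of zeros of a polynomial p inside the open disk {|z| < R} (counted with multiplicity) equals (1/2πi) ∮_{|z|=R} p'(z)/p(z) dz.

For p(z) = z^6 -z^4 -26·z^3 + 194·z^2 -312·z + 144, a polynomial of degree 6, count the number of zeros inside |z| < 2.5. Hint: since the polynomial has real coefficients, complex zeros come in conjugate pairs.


The zeros of p are: 1, 1, (2 + 2i), (2 - 2i), (-3 + 3i), (-3 - 3i).
Their magnitudes are: 1, 1, 2.828, 2.828, 4.243, 4.243.
Zeros with |z| < R = 2.5: 1, 1.
Count = 2.
By the argument principle, (1/2πi) ∮_{|z|=R} p'(z)/p(z) dz equals exactly this count.

Number of zeros inside |z| < 2.5: 2.


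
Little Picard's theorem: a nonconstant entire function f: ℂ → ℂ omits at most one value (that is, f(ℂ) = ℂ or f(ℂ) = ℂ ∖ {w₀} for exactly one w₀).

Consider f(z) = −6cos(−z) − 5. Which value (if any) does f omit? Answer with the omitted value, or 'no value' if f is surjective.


Little Picard bounds the complement of f(ℂ) to at most one point.
cos is entire and surjective onto ℂ: for every w ∈ ℂ, cos(ζ) = w has a solution ζ ∈ ℂ (e.g., via the complex inverse arccos). With ζ = −z this gives z = ζ/(-1). Then -6·cos(−z) takes every value in -6·ℂ = ℂ, and adding -5 is a bijection of ℂ. So f is surjective and omits no value. (Note: only on the real line is cos bounded by [−1, 1].)

Omitted value: no value.


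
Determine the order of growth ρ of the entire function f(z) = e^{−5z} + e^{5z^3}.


Each summand is entire of order 1 and 3 respectively (as in the single-exponential case). The order of a sum is at most the max of the orders, so ρ ≤ 3. For the lower bound: on |z|=r choose arg z so that 5z^3 is real positive; then |e^{5z^3}| = e^{5r^3} while |e^{-5z}| ≤ e^{5r^1} = o(e^{5r^3}). So |f| ≥ e^{5r^3}(1 − o(1)) and ρ ≥ 3. Hence ρ = max(1, 3) = 3.
Therefore ρ = 3.

Order ρ = 3.


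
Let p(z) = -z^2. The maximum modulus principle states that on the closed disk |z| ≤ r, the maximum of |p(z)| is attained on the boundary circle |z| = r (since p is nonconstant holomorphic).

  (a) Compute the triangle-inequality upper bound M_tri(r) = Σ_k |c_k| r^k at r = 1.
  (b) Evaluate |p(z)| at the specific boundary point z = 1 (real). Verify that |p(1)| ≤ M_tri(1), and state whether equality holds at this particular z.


Coefficients: c_0 = 0, c_1 = 0, c_2 = -1. Radius r = 1.
Part (a). Triangle bound: M_tri(r) = Σ_k |c_k| r^k
  = |0|·1^0 + |0|·1^1 + |-1|·1^2
  = 0 + 0 + 1 = 1.
This bounds M(r) := max_{|z|=r} |p(z)| from above; equality holds iff all terms c_k z^k can be made to align in phase at a single z on |z|=r.
Part (b). At z = 1 (real, on the circle |z| = r):
  p(1) = (0)·1^0 + (0)·1^1 + (-1)·1^2 = -1.
  |p(1)| = 1.
Since all nonzero coefficients share the same sign, |p(1)| = 1 = M_tri(1); the triangle bound is attained at z = 1, so in fact M(r) = 1.

M_tri(1) = 1; |p(1)| = 1; equality at z=1: yes.


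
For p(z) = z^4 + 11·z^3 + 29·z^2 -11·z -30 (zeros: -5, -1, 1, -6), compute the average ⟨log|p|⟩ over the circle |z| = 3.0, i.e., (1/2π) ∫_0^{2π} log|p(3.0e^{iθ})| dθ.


Zeros: -6, -5, -1, 1; r = 3.0.
Inside |z| < r: -1, 1. Outside (|z| ≥ r): -6, -5.
p(0) = -30, so log|p(0)| = log(30) = 3.4012.
Apply Jensen: I(r) = log|p(0)| + Σ_k log(r/|z_k|), summed over zeros inside |z| < r.
  log(r/|z_k|) for z_k = -1: log(3.0/1) = 1.0986
  log(r/|z_k|) for z_k = 1: log(3.0/1) = 1.0986
  Outside zeros (-6, -5) contribute nothing to the Jensen sum.
Sum over inside zeros: 2.1972.
I(r) = log|p(0)| + (inside sum) = 3.4012 + 2.1972 = 5.5984.
Note: since some zeros are outside |z| ≤ r, the simplified n·log(r) form does NOT apply — only the inside zeros contribute.

I(r) ≈ 5.5984.


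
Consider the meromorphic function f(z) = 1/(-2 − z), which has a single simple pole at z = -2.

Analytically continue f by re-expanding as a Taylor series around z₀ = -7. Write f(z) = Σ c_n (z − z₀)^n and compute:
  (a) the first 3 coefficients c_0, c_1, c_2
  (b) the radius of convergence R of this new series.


Let w = z − z₀, so z = z₀ + w.
Then -2 − z = -2 − (z₀ + w) = (-2 − z₀) − w = 5 − w.
f(z) = 1/(5 − w) = (1/(5)) · 1/(1 − w/(5)) = Σ_{n≥0} w^n / (5)^(n+1).
So c_n = 1/(5)^(n+1):
  c_0 = 1/(5)^1 = 1/5.
  c_1 = 1/(5)^2 = 1/25.
  c_2 = 1/(5)^3 = 1/125.
The series is valid for |w/d| < 1, i.e. |z − z₀| < |d|.
Radius of convergence: R = |-2 − z₀| = |5| = 5 (distance from z₀ to the singularity z = -2).

c_0 = 1/5, c_1 = 1/25, c_2 = 1/125; R = 5.


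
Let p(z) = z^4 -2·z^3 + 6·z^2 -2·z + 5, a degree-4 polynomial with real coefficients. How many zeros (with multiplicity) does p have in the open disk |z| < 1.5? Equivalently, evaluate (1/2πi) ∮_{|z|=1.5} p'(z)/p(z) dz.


The zeros of p are: (1 + 2i), (1 - 2i), (0 + 1i), (0 - 1i).
Their magnitudes are: 2.236, 2.236, 1, 1.
Zeros with |z| < R = 1.5: (0 + 1i), (0 - 1i).
Count = 2.
By the argument principle, (1/2πi) ∮_{|z|=R} p'(z)/p(z) dz equals exactly this count.

Number of zeros inside |z| < 1.5: 2.


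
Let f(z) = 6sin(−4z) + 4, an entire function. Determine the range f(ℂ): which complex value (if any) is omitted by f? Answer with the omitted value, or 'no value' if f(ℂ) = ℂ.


Little Picard bounds the complement of f(ℂ) to at most one point.
sin is entire and surjective onto ℂ: for every w ∈ ℂ, sin(ζ) = w has a solution ζ ∈ ℂ (e.g., via the complex inverse arcsin). With ζ = −4z this gives z = ζ/(-4). Then 6·sin(−4z) takes every value in 6·ℂ = ℂ, and adding 4 is a bijection of ℂ. So f is surjective and omits no value. (Note: only on the real line is sin bounded by [−1, 1].)

Omitted value: no value.


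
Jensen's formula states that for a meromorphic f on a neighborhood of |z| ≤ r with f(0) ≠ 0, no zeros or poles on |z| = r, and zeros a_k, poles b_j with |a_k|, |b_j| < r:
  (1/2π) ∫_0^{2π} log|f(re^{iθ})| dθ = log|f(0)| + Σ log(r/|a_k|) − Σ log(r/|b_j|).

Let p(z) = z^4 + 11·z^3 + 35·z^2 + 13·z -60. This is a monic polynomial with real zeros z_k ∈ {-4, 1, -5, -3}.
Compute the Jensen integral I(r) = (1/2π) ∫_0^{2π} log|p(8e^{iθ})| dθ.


Zeros: -5, -4, -3, 1; r = 8.
Inside |z| < r: -5, -4, -3, 1. Outside (|z| ≥ r): ∅.
p(0) = -60, so log|p(0)| = log(60) = 4.0943.
Apply Jensen: I(r) = log|p(0)| + Σ_k log(r/|z_k|), summed over zeros inside |z| < r.
  log(r/|z_k|) for z_k = -4: log(8/4) = 0.6931
  log(r/|z_k|) for z_k = 1: log(8/1) = 2.0794
  log(r/|z_k|) for z_k = -5: log(8/5) = 0.4700
  log(r/|z_k|) for z_k = -3: log(8/3) = 0.9808
Sum over inside zeros: 4.2234.
I(r) = log|p(0)| + (inside sum) = 4.0943 + 4.2234 = 8.3178.
Closed form (all zeros inside, monic): I(r) = n·log(r) = 4·log(8) = 8.3178. ✓

I(r) ≈ 8.3178.


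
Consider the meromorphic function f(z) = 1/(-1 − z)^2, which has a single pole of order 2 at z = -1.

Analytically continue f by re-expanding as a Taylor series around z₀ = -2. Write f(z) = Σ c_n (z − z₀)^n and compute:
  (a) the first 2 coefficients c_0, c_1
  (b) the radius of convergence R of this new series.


Let w = z − z₀, so z = z₀ + w.
Then -1 − z = -1 − (z₀ + w) = (-1 − z₀) − w = 1 − w.
f(z) = 1/(1 − w)^2 = (1/(1)^2) · (1 − w/(1))^{−2}.
By the binomial series (1−u)^{−2} = Σ_{n≥0} C(n+1, 1) u^n for |u|<1, with u = w/(1):
  c_n = C(n+1, 1) / (1)^(n+2).
  c_0 = 1/(1)^2 = 1.
  c_1 = 2/(1)^3 = 2.
The series is valid for |w/d| < 1, i.e. |z − z₀| < |d|.
Radius of convergence: R = |-1 − z₀| = |1| = 1 (distance from z₀ to the singularity z = -1).

c_0 = 1, c_1 = 2; R = 1.


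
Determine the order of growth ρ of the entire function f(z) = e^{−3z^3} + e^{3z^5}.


Each summand is entire of order 3 and 5 respectively (as in the single-exponential case). The order of a sum is at most the max of the orders, so ρ ≤ 5. For the lower bound: on |z|=r choose arg z so that 3z^5 is real positive; then |e^{3z^5}| = e^{3r^5} while |e^{-3z^3}| ≤ e^{3r^3} = o(e^{3r^5}). So |f| ≥ e^{3r^5}(1 − o(1)) and ρ ≥ 5. Hence ρ = max(3, 5) = 5.
Therefore ρ = 5.

Order ρ = 5.


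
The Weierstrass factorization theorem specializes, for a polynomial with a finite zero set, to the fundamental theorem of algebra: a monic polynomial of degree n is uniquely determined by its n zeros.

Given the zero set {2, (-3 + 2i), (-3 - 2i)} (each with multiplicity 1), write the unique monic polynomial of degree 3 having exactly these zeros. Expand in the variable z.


The polynomial is p(z) = ∏_{α ∈ S} (z − α), where S = {2, (-3 + 2i), (-3 - 2i)}.
Expanding the product yields: p(z) = z^3 + 4·z^2 + z -26.
Note conjugate pairs combine to real quadratics: (z − (-3+2i))(z − (-3−2i)) = z² + 6z + 13.
The resulting polynomial has degree 3 and real coefficients as required.

p(z) = z^3 + 4·z^2 + z -26.


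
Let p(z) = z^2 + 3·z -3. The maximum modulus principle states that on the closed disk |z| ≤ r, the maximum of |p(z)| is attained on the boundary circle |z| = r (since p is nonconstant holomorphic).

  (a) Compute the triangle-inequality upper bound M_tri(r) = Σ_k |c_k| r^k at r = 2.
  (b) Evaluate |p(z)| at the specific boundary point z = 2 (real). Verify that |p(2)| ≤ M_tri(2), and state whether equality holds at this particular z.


Coefficients: c_0 = -3, c_1 = 3, c_2 = 1. Radius r = 2.
Part (a). Triangle bound: M_tri(r) = Σ_k |c_k| r^k
  = |-3|·2^0 + |3|·2^1 + |1|·2^2
  = 3 + 6 + 4 = 13.
This bounds M(r) := max_{|z|=r} |p(z)| from above; equality holds iff all terms c_k z^k can be made to align in phase at a single z on |z|=r.
Part (b). At z = 2 (real, on the circle |z| = r):
  p(2) = (-3)·2^0 + (3)·2^1 + (1)·2^2 = 7.
  |p(2)| = 7.
Check: |p(2)| = 7 ≤ 13 = M_tri(2). ✓ Equality does not hold at z = 2 (the coefficients have mixed signs, so the terms do not all align in phase there).

M_tri(2) = 13; |p(2)| = 7; equality at z=2: no.


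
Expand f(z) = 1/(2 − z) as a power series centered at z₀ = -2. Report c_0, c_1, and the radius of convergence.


Let w = z − z₀, so z = z₀ + w.
Then 2 − z = 2 − (z₀ + w) = (2 − z₀) − w = 4 − w.
f(z) = 1/(4 − w) = (1/(4)) · 1/(1 − w/(4)) = Σ_{n≥0} w^n / (4)^(n+1).
So c_n = 1/(4)^(n+1):
  c_0 = 1/(4)^1 = 1/4.
  c_1 = 1/(4)^2 = 1/16.
The series is valid for |w/d| < 1, i.e. |z − z₀| < |d|.
Radius of convergence: R = |2 − z₀| = |4| = 4 (distance from z₀ to the singularity z = 2).

c_0 = 1/4, c_1 = 1/16; R = 4.


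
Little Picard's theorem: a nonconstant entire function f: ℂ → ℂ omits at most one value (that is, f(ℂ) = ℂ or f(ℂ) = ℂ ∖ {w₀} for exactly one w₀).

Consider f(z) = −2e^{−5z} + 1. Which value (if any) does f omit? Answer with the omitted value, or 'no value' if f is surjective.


Little Picard bounds the complement of f(ℂ) to at most one point.
e^{−5z} is never zero on ℂ, so -2·e^{−5z} takes every value in ℂ ∖ {0}. Adding 1 shifts the range to ℂ ∖ {1}. Thus f omits exactly the value 1.

Omitted value: 1.


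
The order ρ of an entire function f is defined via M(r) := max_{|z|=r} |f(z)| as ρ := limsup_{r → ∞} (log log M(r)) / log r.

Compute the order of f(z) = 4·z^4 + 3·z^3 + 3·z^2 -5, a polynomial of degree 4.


|f(z)| ≤ Σ|c_k|·r^k = O(r^4) as r → ∞. Polynomial growth is O(e^{r^ε}) for every ε > 0 (since r^4/e^{r^ε} → 0), so ρ ≤ ε for all ε > 0, i.e. ρ = 0. Every nonconstant polynomial has order 0.
Therefore ρ = 0.

Order ρ = 0.


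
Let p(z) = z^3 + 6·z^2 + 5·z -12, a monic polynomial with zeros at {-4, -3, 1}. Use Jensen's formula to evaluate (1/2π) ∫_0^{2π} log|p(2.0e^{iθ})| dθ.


Zeros: -4, -3, 1; r = 2.0.
Inside |z| < r: 1. Outside (|z| ≥ r): -4, -3.
p(0) = -12, so log|p(0)| = log(12) = 2.4849.
Apply Jensen: I(r) = log|p(0)| + Σ_k log(r/|z_k|), summed over zeros inside |z| < r.
  log(r/|z_k|) for z_k = 1: log(2.0/1) = 0.6931
  Outside zeros (-4, -3) contribute nothing to the Jensen sum.
Sum over inside zeros: 0.6931.
I(r) = log|p(0)| + (inside sum) = 2.4849 + 0.6931 = 3.1781.
Note: since some zeros are outside |z| ≤ r, the simplified n·log(r) form does NOT apply — only the inside zeros contribute.

I(r) ≈ 3.1781.


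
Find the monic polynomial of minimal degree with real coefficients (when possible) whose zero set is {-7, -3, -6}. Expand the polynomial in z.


The polynomial is p(z) = ∏_{α ∈ S} (z − α), where S = {-7, -3, -6}.
Expanding the product yields: p(z) = z^3 + 16·z^2 + 81·z + 126.
The resulting polynomial has degree 3 and real coefficients as required.

p(z) = z^3 + 16·z^2 + 81·z + 126.


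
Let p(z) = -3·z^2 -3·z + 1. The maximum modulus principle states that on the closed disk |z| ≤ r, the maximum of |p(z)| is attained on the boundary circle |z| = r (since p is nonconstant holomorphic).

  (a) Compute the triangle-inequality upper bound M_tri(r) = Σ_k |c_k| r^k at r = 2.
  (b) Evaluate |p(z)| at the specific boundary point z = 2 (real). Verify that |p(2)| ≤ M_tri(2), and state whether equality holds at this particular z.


Coefficients: c_0 = 1, c_1 = -3, c_2 = -3. Radius r = 2.
Part (a). Triangle bound: M_tri(r) = Σ_k |c_k| r^k
  = |1|·2^0 + |-3|·2^1 + |-3|·2^2
  = 1 + 6 + 12 = 19.
This bounds M(r) := max_{|z|=r} |p(z)| from above; equality holds iff all terms c_k z^k can be made to align in phase at a single z on |z|=r.
Part (b). At z = 2 (real, on the circle |z| = r):
  p(2) = (1)·2^0 + (-3)·2^1 + (-3)·2^2 = -17.
  |p(2)| = 17.
Check: |p(2)| = 17 ≤ 19 = M_tri(2). ✓ Equality does not hold at z = 2 (the coefficients have mixed signs, so the terms do not all align in phase there).

M_tri(2) = 19; |p(2)| = 17; equality at z=2: no.


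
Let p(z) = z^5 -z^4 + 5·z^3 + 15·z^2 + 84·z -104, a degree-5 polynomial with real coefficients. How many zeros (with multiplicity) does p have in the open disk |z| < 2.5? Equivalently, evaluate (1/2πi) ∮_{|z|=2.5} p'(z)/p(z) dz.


The zeros of p are: (-2 + 2i), (-2 - 2i), (2 + 3i), (2 - 3i), 1.
Their magnitudes are: 2.828, 2.828, 3.606, 3.606, 1.
Zeros with |z| < R = 2.5: 1.
Count = 1.
By the argument principle, (1/2πi) ∮_{|z|=R} p'(z)/p(z) dz equals exactly this count.

Number of zeros inside |z| < 2.5: 1.


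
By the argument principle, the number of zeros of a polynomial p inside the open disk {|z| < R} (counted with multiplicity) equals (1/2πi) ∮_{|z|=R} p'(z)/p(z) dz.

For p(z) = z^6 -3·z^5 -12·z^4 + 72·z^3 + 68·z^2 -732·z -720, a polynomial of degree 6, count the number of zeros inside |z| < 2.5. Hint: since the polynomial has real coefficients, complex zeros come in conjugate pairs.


The zeros of p are: 4, -1, (-3 + 1i), (-3 - 1i), (3 + 3i), (3 - 3i).
Their magnitudes are: 4, 1, 3.162, 3.162, 4.243, 4.243.
Zeros with |z| < R = 2.5: -1.
Count = 1.
By the argument principle, (1/2πi) ∮_{|z|=R} p'(z)/p(z) dz equals exactly this count.

Number of zeros inside |z| < 2.5: 1.


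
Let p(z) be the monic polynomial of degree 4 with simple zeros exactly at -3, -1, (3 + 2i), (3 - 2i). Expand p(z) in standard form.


The polynomial is p(z) = ∏_{α ∈ S} (z − α), where S = {-3, -1, (3 + 2i), (3 - 2i)}.
Expanding the product yields: p(z) = z^4 -2·z^3 -8·z^2 + 34·z + 39.
Note conjugate pairs combine to real quadratics: (z − (3+2i))(z − (3−2i)) = z² − 6z + 13.
The resulting polynomial has degree 4 and real coefficients as required.

p(z) = z^4 -2·z^3 -8·z^2 + 34·z + 39.


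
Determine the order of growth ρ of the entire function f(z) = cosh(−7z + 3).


cosh(w) is a linear combination of e^{iw} and e^{−iw} (or e^w, e^{−w} in the hyperbolic case), so |cosh(w)| ≤ e^{|w|}. With w = −7z + 3, |w| ≤ 7|z| + 3 = 7r + 3 on |z| = r, giving M(r) ≤ e^{7r + 3}, so ρ ≤ 1. On a suitable ray (z = it for sin/cos; z = t for sinh/cosh, t real → ∞), |cosh(−7z + 3)| grows like e^{7|t|}/2, so ρ ≥ 1. Hence ρ = 1.
Therefore ρ = 1.

Order ρ = 1.


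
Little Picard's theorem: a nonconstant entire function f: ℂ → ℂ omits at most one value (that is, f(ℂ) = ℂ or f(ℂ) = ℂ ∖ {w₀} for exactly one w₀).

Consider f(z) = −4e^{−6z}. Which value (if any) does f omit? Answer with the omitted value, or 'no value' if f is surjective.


Little Picard bounds the complement of f(ℂ) to at most one point.
e^{−6z} is never zero on ℂ, so -4·e^{−6z} takes every value in ℂ ∖ {0}. Adding 0 shifts the range to ℂ ∖ {0}. Thus f omits exactly the value 0.

Omitted value: 0.


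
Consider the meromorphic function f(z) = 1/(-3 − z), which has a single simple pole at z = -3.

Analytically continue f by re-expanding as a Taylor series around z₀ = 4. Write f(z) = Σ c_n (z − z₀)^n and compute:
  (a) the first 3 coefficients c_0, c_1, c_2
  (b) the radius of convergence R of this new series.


Let w = z − z₀, so z = z₀ + w.
Then -3 − z = -3 − (z₀ + w) = (-3 − z₀) − w = -7 − w.
f(z) = 1/(-7 − w) = (1/(-7)) · 1/(1 − w/(-7)) = Σ_{n≥0} w^n / (-7)^(n+1).
So c_n = 1/(-7)^(n+1):
  c_0 = 1/(-7)^1 = -1/7.
  c_1 = 1/(-7)^2 = 1/49.
  c_2 = 1/(-7)^3 = -1/343.
The series is valid for |w/d| < 1, i.e. |z − z₀| < |d|.
Radius of convergence: R = |-3 − z₀| = |-7| = 7 (distance from z₀ to the singularity z = -3).

c_0 = -1/7, c_1 = 1/49, c_2 = -1/343; R = 7.


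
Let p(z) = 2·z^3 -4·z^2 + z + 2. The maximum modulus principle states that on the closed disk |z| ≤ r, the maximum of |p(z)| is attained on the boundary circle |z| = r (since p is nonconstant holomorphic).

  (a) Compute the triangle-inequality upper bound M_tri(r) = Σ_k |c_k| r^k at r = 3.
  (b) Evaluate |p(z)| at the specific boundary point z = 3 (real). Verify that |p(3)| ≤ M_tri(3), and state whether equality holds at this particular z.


Coefficients: c_0 = 2, c_1 = 1, c_2 = -4, c_3 = 2. Radius r = 3.
Part (a). Triangle bound: M_tri(r) = Σ_k |c_k| r^k
  = |2|·3^0 + |1|·3^1 + |-4|·3^2 + |2|·3^3
  = 2 + 3 + 36 + 54 = 95.
This bounds M(r) := max_{|z|=r} |p(z)| from above; equality holds iff all terms c_k z^k can be made to align in phase at a single z on |z|=r.
Part (b). At z = 3 (real, on the circle |z| = r):
  p(3) = (2)·3^0 + (1)·3^1 + (-4)·3^2 + (2)·3^3 = 23.
  |p(3)| = 23.
Check: |p(3)| = 23 ≤ 95 = M_tri(3). ✓ Equality does not hold at z = 3 (the coefficients have mixed signs, so the terms do not all align in phase there).

M_tri(3) = 95; |p(3)| = 23; equality at z=3: no.


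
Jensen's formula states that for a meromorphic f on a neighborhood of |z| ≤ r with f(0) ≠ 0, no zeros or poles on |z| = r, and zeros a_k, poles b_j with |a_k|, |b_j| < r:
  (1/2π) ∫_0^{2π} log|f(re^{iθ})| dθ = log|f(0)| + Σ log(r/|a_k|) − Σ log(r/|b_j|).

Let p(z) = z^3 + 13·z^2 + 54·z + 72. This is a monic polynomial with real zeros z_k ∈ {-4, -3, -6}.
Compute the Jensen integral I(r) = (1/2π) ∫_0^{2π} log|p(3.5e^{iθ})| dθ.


Zeros: -6, -4, -3; r = 3.5.
Inside |z| < r: -3. Outside (|z| ≥ r): -6, -4.
p(0) = 72, so log|p(0)| = log(72) = 4.2767.
Apply Jensen: I(r) = log|p(0)| + Σ_k log(r/|z_k|), summed over zeros inside |z| < r.
  log(r/|z_k|) for z_k = -3: log(3.5/3) = 0.1542
  Outside zeros (-6, -4) contribute nothing to the Jensen sum.
Sum over inside zeros: 0.1542.
I(r) = log|p(0)| + (inside sum) = 4.2767 + 0.1542 = 4.4308.
Note: since some zeros are outside |z| ≤ r, the simplified n·log(r) form does NOT apply — only the inside zeros contribute.

I(r) ≈ 4.4308.


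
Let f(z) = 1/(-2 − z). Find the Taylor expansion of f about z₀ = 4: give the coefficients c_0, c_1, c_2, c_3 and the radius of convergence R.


Let w = z − z₀, so z = z₀ + w.
Then -2 − z = -2 − (z₀ + w) = (-2 − z₀) − w = -6 − w.
f(z) = 1/(-6 − w) = (1/(-6)) · 1/(1 − w/(-6)) = Σ_{n≥0} w^n / (-6)^(n+1).
So c_n = 1/(-6)^(n+1):
  c_0 = 1/(-6)^1 = -1/6.
  c_1 = 1/(-6)^2 = 1/36.
  c_2 = 1/(-6)^3 = -1/216.
  c_3 = 1/(-6)^4 = 1/1296.
The series is valid for |w/d| < 1, i.e. |z − z₀| < |d|.
Radius of convergence: R = |-2 − z₀| = |-6| = 6 (distance from z₀ to the singularity z = -2).

c_0 = -1/6, c_1 = 1/36, c_2 = -1/216, c_3 = 1/1296; R = 6.


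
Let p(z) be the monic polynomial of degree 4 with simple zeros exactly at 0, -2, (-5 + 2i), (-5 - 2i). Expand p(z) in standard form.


The polynomial is p(z) = ∏_{α ∈ S} (z − α), where S = {0, -2, (-5 + 2i), (-5 - 2i)}.
Expanding the product yields: p(z) = z^4 + 12·z^3 + 49·z^2 + 58·z.
Note conjugate pairs combine to real quadratics: (z − (-5+2i))(z − (-5−2i)) = z² + 10z + 29.
The resulting polynomial has degree 4 and real coefficients as required.

p(z) = z^4 + 12·z^3 + 49·z^2 + 58·z.


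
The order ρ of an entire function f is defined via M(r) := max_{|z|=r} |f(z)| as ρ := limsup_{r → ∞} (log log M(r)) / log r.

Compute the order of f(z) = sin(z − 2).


sin(w) is a linear combination of e^{iw} and e^{−iw} (or e^w, e^{−w} in the hyperbolic case), so |sin(w)| ≤ e^{|w|}. With w = z − 2, |w| ≤ 1|z| + 2 = 1r + 2 on |z| = r, giving M(r) ≤ e^{1r + 2}, so ρ ≤ 1. On a suitable ray (z = it for sin/cos; z = t for sinh/cosh, t real → ∞), |sin(z − 2)| grows like e^{1|t|}/2, so ρ ≥ 1. Hence ρ = 1.
Therefore ρ = 1.

Order ρ = 1.


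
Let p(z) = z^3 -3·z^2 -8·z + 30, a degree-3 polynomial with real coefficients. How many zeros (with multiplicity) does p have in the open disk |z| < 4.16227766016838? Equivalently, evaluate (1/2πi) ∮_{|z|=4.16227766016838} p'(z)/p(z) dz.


The zeros of p are: (3 + 1i), (3 - 1i), -3.
Their magnitudes are: 3.162, 3.162, 3.
Zeros with |z| < R = 4.16227766016838: (3 + 1i), (3 - 1i), -3.
Count = 3.
By the argument principle, (1/2πi) ∮_{|z|=R} p'(z)/p(z) dz equals exactly this count.

Number of zeros inside |z| < 4.16227766016838: 3.


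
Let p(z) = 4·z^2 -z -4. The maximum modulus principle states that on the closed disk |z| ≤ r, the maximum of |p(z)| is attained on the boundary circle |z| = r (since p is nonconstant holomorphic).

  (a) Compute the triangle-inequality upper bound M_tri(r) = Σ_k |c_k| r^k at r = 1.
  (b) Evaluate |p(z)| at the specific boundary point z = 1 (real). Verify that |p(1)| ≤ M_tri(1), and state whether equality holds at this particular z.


Coefficients: c_0 = -4, c_1 = -1, c_2 = 4. Radius r = 1.
Part (a). Triangle bound: M_tri(r) = Σ_k |c_k| r^k
  = |-4|·1^0 + |-1|·1^1 + |4|·1^2
  = 4 + 1 + 4 = 9.
This bounds M(r) := max_{|z|=r} |p(z)| from above; equality holds iff all terms c_k z^k can be made to align in phase at a single z on |z|=r.
Part (b). At z = 1 (real, on the circle |z| = r):
  p(1) = (-4)·1^0 + (-1)·1^1 + (4)·1^2 = -1.
  |p(1)| = 1.
Check: |p(1)| = 1 ≤ 9 = M_tri(1). ✓ Equality does not hold at z = 1 (the coefficients have mixed signs, so the terms do not all align in phase there).

M_tri(1) = 9; |p(1)| = 1; equality at z=1: no.


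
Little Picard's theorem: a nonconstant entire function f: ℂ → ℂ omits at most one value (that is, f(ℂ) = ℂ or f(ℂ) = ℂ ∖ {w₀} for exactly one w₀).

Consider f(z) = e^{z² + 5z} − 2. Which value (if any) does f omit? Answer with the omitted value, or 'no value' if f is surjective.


Little Picard bounds the complement of f(ℂ) to at most one point.
The exponent g(z) = z² + 5z is a nonconstant polynomial, hence surjective onto ℂ. So e^{g(z)} takes every value in {e^w : w ∈ ℂ} = ℂ ∖ {0}. Adding -2 shifts the range to ℂ ∖ {-2}. f omits exactly -2.

Omitted value: -2.


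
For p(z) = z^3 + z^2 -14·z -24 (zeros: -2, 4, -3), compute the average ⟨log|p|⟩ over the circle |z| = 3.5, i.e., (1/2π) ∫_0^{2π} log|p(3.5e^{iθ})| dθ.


Zeros: -3, -2, 4; r = 3.5.
Inside |z| < r: -3, -2. Outside (|z| ≥ r): 4.
p(0) = -24, so log|p(0)| = log(24) = 3.1781.
Apply Jensen: I(r) = log|p(0)| + Σ_k log(r/|z_k|), summed over zeros inside |z| < r.
  log(r/|z_k|) for z_k = -2: log(3.5/2) = 0.5596
  log(r/|z_k|) for z_k = -3: log(3.5/3) = 0.1542
  Outside zeros (4) contribute nothing to the Jensen sum.
Sum over inside zeros: 0.7138.
I(r) = log|p(0)| + (inside sum) = 3.1781 + 0.7138 = 3.8918.
Note: since some zeros are outside |z| ≤ r, the simplified n·log(r) form does NOT apply — only the inside zeros contribute.

I(r) ≈ 3.8918.


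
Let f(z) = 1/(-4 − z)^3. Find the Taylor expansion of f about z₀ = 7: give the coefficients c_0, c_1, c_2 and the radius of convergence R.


Let w = z − z₀, so z = z₀ + w.
Then -4 − z = -4 − (z₀ + w) = (-4 − z₀) − w = -11 − w.
f(z) = 1/(-11 − w)^3 = (1/(-11)^3) · (1 − w/(-11))^{−3}.
By the binomial series (1−u)^{−3} = Σ_{n≥0} C(n+2, 2) u^n for |u|<1, with u = w/(-11):
  c_n = C(n+2, 2) / (-11)^(n+3).
  c_0 = 1/(-11)^3 = -1/1331.
  c_1 = 3/(-11)^4 = 3/14641.
  c_2 = 6/(-11)^5 = -6/161051.
The series is valid for |w/d| < 1, i.e. |z − z₀| < |d|.
Radius of convergence: R = |-4 − z₀| = |-11| = 11 (distance from z₀ to the singularity z = -4).

c_0 = -1/1331, c_1 = 3/14641, c_2 = -6/161051; R = 11.


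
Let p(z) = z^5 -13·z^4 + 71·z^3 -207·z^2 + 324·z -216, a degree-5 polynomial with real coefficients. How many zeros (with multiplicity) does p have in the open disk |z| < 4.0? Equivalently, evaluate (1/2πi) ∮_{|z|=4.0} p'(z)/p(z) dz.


The zeros of p are: 3, (2 + 2i), (2 - 2i), 3, 3.
Their magnitudes are: 3, 2.828, 2.828, 3, 3.
Zeros with |z| < R = 4.0: 3, (2 + 2i), (2 - 2i), 3, 3.
Count = 5.
By the argument principle, (1/2πi) ∮_{|z|=R} p'(z)/p(z) dz equals exactly this count.

Number of zeros inside |z| < 4.0: 5.


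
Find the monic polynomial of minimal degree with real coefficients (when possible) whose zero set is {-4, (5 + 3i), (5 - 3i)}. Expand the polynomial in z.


The polynomial is p(z) = ∏_{α ∈ S} (z − α), where S = {-4, (5 + 3i), (5 - 3i)}.
Expanding the product yields: p(z) = z^3 -6·z^2 -6·z + 136.
Note conjugate pairs combine to real quadratics: (z − (5+3i))(z − (5−3i)) = z² − 10z + 34.
The resulting polynomial has degree 3 and real coefficients as required.

p(z) = z^3 -6·z^2 -6·z + 136.


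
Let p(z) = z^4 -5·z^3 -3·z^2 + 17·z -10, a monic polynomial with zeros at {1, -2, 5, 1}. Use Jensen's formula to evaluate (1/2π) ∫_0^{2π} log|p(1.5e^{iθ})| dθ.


Zeros: -2, 1, 1, 5; r = 1.5.
Inside |z| < r: 1, 1. Outside (|z| ≥ r): -2, 5.
p(0) = -10, so log|p(0)| = log(10) = 2.3026.
Apply Jensen: I(r) = log|p(0)| + Σ_k log(r/|z_k|), summed over zeros inside |z| < r.
  log(r/|z_k|) for z_k = 1: log(1.5/1) = 0.4055
  log(r/|z_k|) for z_k = 1: log(1.5/1) = 0.4055
  Outside zeros (-2, 5) contribute nothing to the Jensen sum.
Sum over inside zeros: 0.8109.
I(r) = log|p(0)| + (inside sum) = 2.3026 + 0.8109 = 3.1135.
Note: since some zeros are outside |z| ≤ r, the simplified n·log(r) form does NOT apply — only the inside zeros contribute.

I(r) ≈ 3.1135.
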